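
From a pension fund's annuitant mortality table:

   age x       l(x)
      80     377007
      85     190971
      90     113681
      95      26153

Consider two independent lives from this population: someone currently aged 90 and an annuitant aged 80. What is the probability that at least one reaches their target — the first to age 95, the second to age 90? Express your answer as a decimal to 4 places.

p₁ = l(95)/l(90) = 26153/113681 = 0.230056; p₂ = l(90)/l(80) = 113681/377007 = 0.301536.
P(at least one) = 1 − (1−p₁)(1−p₂) = 1 − 0.769944 × 0.698464 = 0.462222.

0.4622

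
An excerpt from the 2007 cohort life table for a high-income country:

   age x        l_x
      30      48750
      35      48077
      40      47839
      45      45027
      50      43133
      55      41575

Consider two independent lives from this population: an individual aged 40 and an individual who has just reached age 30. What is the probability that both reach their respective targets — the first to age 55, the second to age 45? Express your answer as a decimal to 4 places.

p₁ = l_55/l_40 = 41575/47839 = 0.869061; p₂ = l_45/l_30 = 45027/48750 = 0.923631.
P(both) = p₁ × p₂ = 0.869061 × 0.923631 = 0.802692.

0.8027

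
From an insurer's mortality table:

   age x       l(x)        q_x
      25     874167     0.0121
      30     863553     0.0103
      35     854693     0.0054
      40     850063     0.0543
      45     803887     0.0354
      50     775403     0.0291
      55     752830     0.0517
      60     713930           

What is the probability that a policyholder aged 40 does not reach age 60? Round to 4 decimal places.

0.1601

P(die before 60 | alive at 40) = 1 − l(60)/l(40) = 1 − 713930/850063 = (136133)/850063 = 0.160145.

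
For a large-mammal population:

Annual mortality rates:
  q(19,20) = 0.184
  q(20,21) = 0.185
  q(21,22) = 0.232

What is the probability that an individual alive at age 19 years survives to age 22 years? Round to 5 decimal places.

Chaining the interval survival probabilities: (1 − 0.184) × (1 − 0.185) × (1 − 0.232).
= 0.816 × 0.815 × 0.768 = 0.510751.

0.51075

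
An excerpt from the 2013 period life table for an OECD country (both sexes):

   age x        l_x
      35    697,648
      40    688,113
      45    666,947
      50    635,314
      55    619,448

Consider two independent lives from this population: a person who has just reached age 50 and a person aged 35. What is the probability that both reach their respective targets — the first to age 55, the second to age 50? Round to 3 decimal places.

p₁ = l_55/l_50 = 619,448/635,314 = 0.975027; p₂ = l_50/l_35 = 635,314/697,648 = 0.910651.
P(both) = p₁ × p₂ = 0.975027 × 0.910651 = 0.887909.

0.888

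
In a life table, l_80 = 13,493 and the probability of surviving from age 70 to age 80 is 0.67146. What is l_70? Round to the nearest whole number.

l_70 = l_80 / p = 13,493 / 0.67146 = 20095.

20095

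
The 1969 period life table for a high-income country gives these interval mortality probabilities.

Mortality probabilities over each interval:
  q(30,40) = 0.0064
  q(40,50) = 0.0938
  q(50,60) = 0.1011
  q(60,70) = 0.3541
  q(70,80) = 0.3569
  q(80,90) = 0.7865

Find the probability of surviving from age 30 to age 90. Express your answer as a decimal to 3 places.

The overall survival probability is (1 − 0.0064) × (1 − 0.0938) × (1 − 0.1011) × (1 − 0.3541) × (1 − 0.3569) × (1 − 0.7865).
= 0.9936 × 0.9062 × 0.8989 × 0.6459 × 0.6431 × 0.2135 = 0.071778.

0.072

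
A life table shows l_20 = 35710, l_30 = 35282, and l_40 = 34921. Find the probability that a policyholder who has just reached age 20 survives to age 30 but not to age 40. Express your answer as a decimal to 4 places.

0.0101

This is the probability of reaching 30 but not 40, conditional on being alive at 20: (l_30 − l_40) / l_20.
= (35282 − 34921) / 35710 = 361 / 35710 = 0.010109.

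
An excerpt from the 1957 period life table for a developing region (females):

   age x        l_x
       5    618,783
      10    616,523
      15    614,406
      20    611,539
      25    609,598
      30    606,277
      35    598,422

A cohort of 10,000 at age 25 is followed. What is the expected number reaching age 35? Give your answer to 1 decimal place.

The relevant probability is 598,422/609,598 = 0.981667.
Expected number = 10,000 × 0.981667 = 9816.7.

9816.7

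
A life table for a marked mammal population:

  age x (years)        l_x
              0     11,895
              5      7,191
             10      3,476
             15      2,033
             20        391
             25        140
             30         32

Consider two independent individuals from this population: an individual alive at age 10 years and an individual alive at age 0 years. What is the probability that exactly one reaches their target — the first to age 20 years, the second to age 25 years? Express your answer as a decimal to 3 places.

p₁ = l_20/l_10 = 391/3,476 = 0.112486; p₂ = l_25/l_0 = 140/11,895 = 0.011770.
P(exactly one) = p₁(1−p₂) + (1−p₁)p₂ = 0.111162 + 0.010446 = 0.121608.

0.122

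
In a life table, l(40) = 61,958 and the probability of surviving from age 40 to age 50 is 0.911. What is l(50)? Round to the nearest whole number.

56444

l(50) = l(40) × p = 61,958 × 0.911 = 56444.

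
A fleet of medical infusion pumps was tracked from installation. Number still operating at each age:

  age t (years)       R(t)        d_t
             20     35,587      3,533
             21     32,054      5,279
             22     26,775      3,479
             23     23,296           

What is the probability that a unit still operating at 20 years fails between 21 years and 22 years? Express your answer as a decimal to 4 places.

This is the probability of reaching 21 but not 22, conditional on being operational at 20: (R(21) − R(22)) / R(20).
= (32,054 − 26,775) / 35,587 = 5,279 / 35,587 = 0.148341.

0.1483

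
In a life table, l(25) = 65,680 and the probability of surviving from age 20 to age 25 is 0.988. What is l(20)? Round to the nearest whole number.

66478

l(20) = l(25) / p = 65,680 / 0.988 = 66478.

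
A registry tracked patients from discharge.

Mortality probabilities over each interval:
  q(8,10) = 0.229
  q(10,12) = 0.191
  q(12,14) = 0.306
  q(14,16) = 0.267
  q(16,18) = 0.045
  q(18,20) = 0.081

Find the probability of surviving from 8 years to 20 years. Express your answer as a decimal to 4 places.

The overall survival probability is (1 − 0.229) × (1 − 0.191) × (1 − 0.306) × (1 − 0.267) × (1 − 0.045) × (1 − 0.081).
= 0.771 × 0.809 × 0.694 × 0.733 × 0.955 × 0.919 = 0.278474.

0.2785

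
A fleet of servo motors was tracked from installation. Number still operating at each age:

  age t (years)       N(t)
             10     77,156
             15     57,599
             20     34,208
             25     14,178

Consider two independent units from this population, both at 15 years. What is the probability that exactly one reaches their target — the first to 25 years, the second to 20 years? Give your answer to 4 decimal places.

p₁ = N(25)/N(15) = 14,178/57,599 = 0.246150; p₂ = N(20)/N(15) = 34,208/57,599 = 0.593899.
P(exactly one) = p₁(1−p₂) + (1−p₁)p₂ = 0.099962 + 0.447711 = 0.547673.

0.5477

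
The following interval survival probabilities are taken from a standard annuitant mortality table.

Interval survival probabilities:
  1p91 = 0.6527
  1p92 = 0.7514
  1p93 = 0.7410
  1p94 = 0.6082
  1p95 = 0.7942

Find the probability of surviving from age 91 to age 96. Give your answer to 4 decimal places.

Chaining the interval survival probabilities: 0.6527 × 0.7514 × 0.7410 × 0.6082 × 0.7942.
= 0.175541.

0.1755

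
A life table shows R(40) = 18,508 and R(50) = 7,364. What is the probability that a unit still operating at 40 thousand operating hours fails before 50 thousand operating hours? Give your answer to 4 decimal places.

0.6021

P(fail before 50 | operational at 40) = 1 − R(50)/R(40) = 1 − 7,364/18,508 = (11,144)/18,508 = 0.602118.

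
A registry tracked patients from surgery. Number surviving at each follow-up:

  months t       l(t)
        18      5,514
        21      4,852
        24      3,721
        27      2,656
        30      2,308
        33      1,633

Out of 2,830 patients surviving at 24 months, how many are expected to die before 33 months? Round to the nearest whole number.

1588

The relevant probability is 1 − 1,633/3,721 = 0.561139.
Expected number = 2,830 × 0.561139 = 1588.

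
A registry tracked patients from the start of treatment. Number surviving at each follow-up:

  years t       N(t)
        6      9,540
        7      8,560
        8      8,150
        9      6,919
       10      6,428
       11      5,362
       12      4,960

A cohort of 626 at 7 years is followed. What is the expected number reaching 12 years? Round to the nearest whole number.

The relevant probability is 4,960/8,560 = 0.579439.
Expected number = 626 × 0.579439 = 363.

363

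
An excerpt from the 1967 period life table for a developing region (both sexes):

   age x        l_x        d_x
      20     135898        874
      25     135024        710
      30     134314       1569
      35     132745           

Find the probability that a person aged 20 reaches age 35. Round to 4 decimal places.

We want 15p20 = l_35/l_20.
The conditional survival probability is l_35/l_20 = 132745/135898 = 0.976799.

0.9768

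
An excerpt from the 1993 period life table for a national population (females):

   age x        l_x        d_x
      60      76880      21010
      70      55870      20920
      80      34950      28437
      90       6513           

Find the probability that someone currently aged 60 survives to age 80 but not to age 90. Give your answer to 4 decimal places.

This is the probability of reaching 80 but not 90, conditional on being alive at 60: (l_80 − l_90) / l_60.
= (34950 − 6513) / 76880 = 28437 / 76880 = 0.369888.

0.3699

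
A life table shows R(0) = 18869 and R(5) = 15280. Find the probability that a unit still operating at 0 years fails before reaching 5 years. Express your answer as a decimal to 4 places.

P(fail before 5 | operational at 0) = 1 − R(5)/R(0) = 1 − 15280/18869 = (3589)/18869 = 0.190206.

0.1902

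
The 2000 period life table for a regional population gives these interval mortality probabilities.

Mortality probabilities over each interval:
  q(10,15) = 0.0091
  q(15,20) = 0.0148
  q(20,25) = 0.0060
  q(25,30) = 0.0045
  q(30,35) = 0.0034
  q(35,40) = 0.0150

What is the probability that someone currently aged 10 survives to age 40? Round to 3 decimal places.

0.948

The overall survival probability is (1 − 0.0091) × (1 − 0.0148) × (1 − 0.0060) × (1 − 0.0045) × (1 − 0.0034) × (1 − 0.0150).
= 0.9909 × 0.9852 × 0.9940 × 0.9955 × 0.9966 × 0.9850 = 0.948285.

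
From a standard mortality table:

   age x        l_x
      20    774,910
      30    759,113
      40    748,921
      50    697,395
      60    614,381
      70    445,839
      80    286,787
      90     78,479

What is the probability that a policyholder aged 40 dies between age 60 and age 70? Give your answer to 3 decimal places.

We want 20|10q40 = (l_60 − l_70)/l_40.
This is the probability of reaching 60 but not 70, conditional on being alive at 40: (l_60 − l_70) / l_40.
= (614,381 − 445,839) / 748,921 = 168,542 / 748,921 = 0.225046.

0.225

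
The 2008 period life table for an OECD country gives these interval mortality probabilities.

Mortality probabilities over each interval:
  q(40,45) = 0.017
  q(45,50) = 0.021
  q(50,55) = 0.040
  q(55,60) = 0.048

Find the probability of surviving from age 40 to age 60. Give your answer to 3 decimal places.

0.880

P(survive 40→60) = (1 − 0.017) × (1 − 0.021) × (1 − 0.040) × (1 − 0.048).
= 0.983 × 0.979 × 0.960 × 0.952 = 0.879517.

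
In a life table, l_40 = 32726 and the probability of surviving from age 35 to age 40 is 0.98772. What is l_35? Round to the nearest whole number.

l_35 = l_40 / p = 32726 / 0.98772 = 33133.

33133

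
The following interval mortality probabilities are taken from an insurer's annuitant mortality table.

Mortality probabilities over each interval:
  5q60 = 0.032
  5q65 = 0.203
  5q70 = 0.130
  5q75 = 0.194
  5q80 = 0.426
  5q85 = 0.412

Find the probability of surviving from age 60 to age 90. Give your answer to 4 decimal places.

The overall survival probability is (1 − 0.032) × (1 − 0.203) × (1 − 0.130) × (1 − 0.194) × (1 − 0.426) × (1 − 0.412).
= 0.968 × 0.797 × 0.870 × 0.806 × 0.574 × 0.588 = 0.182590.

0.1826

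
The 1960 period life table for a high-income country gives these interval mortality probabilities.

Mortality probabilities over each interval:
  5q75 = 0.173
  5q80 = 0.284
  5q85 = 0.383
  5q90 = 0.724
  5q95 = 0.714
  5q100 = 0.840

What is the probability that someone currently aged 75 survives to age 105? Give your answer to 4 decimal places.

The overall survival probability is (1 − 0.173) × (1 − 0.284) × (1 − 0.383) × (1 − 0.724) × (1 − 0.714) × (1 − 0.840).
= 0.827 × 0.716 × 0.617 × 0.276 × 0.286 × 0.160 = 0.004614.

0.0046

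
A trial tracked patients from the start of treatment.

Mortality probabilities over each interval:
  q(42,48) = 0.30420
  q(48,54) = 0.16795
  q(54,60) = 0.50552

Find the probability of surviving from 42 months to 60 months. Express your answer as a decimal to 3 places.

0.286

Survival from 42 to 60 is the product of surviving each interval: (1 − 0.30420) × (1 − 0.16795) × (1 − 0.50552).
= 0.69580 × 0.83205 × 0.49448 = 0.286274.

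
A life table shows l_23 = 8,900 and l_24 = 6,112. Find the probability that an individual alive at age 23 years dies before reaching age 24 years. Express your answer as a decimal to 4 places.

P(die before 24 | alive at 23) = 1 − l_24/l_23 = 1 − 6,112/8,900 = (2,788)/8,900 = 0.313258.

0.3133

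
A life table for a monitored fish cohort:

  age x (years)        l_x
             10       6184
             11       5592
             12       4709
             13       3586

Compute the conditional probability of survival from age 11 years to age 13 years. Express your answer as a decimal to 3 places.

The conditional survival probability is l_13/l_11 = 3586/5592 = 0.641273.

0.641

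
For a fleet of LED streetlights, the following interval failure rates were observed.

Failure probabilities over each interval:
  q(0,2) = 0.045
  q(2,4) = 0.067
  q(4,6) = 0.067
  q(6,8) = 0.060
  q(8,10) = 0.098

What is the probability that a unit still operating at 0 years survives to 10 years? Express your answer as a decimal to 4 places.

P(survive 0→10) = (1 − 0.045) × (1 − 0.067) × (1 − 0.067) × (1 − 0.060) × (1 − 0.098).
= 0.955 × 0.933 × 0.933 × 0.940 × 0.902 = 0.704857.

0.7049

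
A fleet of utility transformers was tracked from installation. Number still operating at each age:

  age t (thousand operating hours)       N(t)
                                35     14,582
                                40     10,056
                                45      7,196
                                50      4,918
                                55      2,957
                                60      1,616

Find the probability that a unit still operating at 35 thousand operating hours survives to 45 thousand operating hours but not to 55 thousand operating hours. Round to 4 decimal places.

This is the probability of reaching 45 but not 55, conditional on being operational at 35: (N(45) − N(55)) / N(35).
= (7,196 − 2,957) / 14,582 = 4,239 / 14,582 = 0.290701.

0.2907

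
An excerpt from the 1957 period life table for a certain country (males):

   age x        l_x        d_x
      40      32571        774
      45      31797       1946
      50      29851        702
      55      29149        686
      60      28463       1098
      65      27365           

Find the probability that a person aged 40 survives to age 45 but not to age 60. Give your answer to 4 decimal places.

We want 5|15q40 = (l_45 − l_60)/l_40.
This is the probability of reaching 45 but not 60, conditional on being alive at 40: (l_45 − l_60) / l_40.
= (31797 − 28463) / 32571 = 3334 / 32571 = 0.102361.

0.1024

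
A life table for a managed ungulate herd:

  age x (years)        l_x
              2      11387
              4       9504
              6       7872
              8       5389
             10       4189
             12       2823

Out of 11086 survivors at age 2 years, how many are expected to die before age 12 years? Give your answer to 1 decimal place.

8337.6

The relevant probability is 1 − 2823/11387 = 0.752086.
Expected number = 11086 × 0.752086 = 8337.6.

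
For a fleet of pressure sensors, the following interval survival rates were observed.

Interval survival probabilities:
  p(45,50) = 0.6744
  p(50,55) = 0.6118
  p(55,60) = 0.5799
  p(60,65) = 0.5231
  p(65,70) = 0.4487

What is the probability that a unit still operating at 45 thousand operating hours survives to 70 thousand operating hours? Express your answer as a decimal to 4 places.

Chaining the interval survival probabilities: 0.6744 × 0.6118 × 0.5799 × 0.5231 × 0.4487.
= 0.056159.

0.0562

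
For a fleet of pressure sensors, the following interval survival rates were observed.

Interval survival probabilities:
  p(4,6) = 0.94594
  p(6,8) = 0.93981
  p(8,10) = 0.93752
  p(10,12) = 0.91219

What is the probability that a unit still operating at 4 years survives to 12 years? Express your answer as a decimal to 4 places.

The overall survival probability is 0.94594 × 0.93981 × 0.93752 × 0.91219.
= 0.760273.

0.7603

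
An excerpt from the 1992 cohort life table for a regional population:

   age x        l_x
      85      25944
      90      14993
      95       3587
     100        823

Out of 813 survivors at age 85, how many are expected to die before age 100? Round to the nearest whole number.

The relevant probability is 1 − 823/25944 = 0.968278.
Expected number = 813 × 0.968278 = 787.

787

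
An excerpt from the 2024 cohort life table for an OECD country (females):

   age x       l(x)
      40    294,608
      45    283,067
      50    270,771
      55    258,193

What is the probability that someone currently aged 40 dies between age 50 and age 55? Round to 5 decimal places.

0.04269

This is the probability of reaching 50 but not 55, conditional on being alive at 40: (l(50) − l(55)) / l(40).
= (270,771 − 258,193) / 294,608 = 12,578 / 294,608 = 0.042694.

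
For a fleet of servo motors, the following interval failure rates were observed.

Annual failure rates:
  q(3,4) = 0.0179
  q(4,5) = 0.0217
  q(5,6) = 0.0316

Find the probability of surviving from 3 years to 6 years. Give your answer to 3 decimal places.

0.930

P(survive 3→6) = (1 − 0.0179) × (1 − 0.0217) × (1 − 0.0316).
= 0.9821 × 0.9783 × 0.9684 = 0.930428.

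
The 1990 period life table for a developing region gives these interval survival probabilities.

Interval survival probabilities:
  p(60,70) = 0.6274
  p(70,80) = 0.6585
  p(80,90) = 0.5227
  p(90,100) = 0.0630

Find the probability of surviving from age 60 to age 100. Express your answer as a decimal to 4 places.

Chaining the interval survival probabilities: 0.6274 × 0.6585 × 0.5227 × 0.0630.
= 0.013605.

0.0136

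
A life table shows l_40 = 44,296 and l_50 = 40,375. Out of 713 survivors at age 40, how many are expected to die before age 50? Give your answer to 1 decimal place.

The relevant probability is 1 − 40,375/44,296 = 0.088518.
Expected number = 713 × 0.088518 = 63.1.

63.1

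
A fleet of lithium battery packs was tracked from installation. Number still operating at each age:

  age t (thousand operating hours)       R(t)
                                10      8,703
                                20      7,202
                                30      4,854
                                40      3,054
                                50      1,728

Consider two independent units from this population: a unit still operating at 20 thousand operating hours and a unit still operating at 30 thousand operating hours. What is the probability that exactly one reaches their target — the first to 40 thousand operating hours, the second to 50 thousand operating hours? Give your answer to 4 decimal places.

0.4781

p₁ = R(40)/R(20) = 3,054/7,202 = 0.424049; p₂ = R(50)/R(30) = 1,728/4,854 = 0.355995.
P(exactly one) = p₁(1−p₂) + (1−p₁)p₂ = 0.273090 + 0.205036 = 0.478125.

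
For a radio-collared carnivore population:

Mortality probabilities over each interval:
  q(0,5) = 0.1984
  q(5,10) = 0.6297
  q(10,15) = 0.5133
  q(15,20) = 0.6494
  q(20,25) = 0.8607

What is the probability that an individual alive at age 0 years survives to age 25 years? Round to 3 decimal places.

Chaining the interval survival probabilities: (1 − 0.1984) × (1 − 0.6297) × (1 − 0.5133) × (1 − 0.6494) × (1 − 0.8607).
= 0.8016 × 0.3703 × 0.4867 × 0.3506 × 0.1393 = 0.007056.

0.007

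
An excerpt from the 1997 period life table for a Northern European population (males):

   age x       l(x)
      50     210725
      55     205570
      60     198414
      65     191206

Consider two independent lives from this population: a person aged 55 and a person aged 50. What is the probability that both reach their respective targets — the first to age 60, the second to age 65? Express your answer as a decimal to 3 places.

0.876

p₁ = l(60)/l(55) = 198414/205570 = 0.965189; p₂ = l(65)/l(50) = 191206/210725 = 0.907372.
P(both) = p₁ × p₂ = 0.965189 × 0.907372 = 0.875785.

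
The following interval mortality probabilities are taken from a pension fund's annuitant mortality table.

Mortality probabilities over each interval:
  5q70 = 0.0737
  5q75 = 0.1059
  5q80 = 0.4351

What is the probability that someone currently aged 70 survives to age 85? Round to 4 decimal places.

0.4679

Survival from 70 to 85 is the product of surviving each interval: (1 − 0.0737) × (1 − 0.1059) × (1 − 0.4351).
= 0.9263 × 0.8941 × 0.5649 = 0.467853.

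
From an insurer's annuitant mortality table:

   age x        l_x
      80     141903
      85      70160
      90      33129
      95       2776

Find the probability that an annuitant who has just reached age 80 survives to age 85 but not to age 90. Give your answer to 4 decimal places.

We want 5|5q80 = (l_85 − l_90)/l_80.
This is the probability of reaching 85 but not 90, conditional on being alive at 80: (l_85 − l_90) / l_80.
= (70160 − 33129) / 141903 = 37031 / 141903 = 0.260960.

0.2610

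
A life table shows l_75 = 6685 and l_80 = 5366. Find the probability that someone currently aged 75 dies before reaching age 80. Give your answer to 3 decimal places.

0.197

P(die before 80 | alive at 75) = 1 − l_80/l_75 = 1 − 5366/6685 = (1319)/6685 = 0.197307.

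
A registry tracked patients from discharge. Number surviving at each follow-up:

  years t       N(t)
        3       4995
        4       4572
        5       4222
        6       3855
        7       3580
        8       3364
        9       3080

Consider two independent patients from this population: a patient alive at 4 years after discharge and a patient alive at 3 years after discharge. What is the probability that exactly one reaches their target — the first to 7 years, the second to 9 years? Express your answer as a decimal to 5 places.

0.43399

p₁ = N(7)/N(4) = 3580/4572 = 0.783027; p₂ = N(9)/N(3) = 3080/4995 = 0.616617.
P(exactly one) = p₁(1−p₂) + (1−p₁)p₂ = 0.300199 + 0.133789 = 0.433988.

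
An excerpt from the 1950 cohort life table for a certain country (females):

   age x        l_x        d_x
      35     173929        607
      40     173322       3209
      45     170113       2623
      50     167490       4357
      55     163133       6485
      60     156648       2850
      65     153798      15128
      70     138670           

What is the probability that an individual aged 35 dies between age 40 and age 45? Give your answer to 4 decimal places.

0.0185

We want 5|5q35 = (l_40 − l_45)/l_35.
This is the probability of reaching 40 but not 45, conditional on being alive at 35: (l_40 − l_45) / l_35.
= (173322 − 170113) / 173929 = 3209 / 173929 = 0.018450.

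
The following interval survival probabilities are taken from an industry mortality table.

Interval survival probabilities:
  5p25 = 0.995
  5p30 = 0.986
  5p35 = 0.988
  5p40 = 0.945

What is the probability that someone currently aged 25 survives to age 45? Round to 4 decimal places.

0.9160

Survival from 25 to 45 is the product of surviving each interval: 0.995 × 0.986 × 0.988 × 0.945.
= 0.915986.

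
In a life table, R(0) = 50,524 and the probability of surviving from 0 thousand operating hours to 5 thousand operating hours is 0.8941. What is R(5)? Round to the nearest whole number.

R(5) = R(0) × p = 50,524 × 0.8941 = 45174.

45174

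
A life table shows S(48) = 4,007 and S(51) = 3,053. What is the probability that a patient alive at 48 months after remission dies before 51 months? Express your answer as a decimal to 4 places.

P(die before 51 | alive at 48) = 1 − S(51)/S(48) = 1 − 3,053/4,007 = (954)/4,007 = 0.238083.

0.2381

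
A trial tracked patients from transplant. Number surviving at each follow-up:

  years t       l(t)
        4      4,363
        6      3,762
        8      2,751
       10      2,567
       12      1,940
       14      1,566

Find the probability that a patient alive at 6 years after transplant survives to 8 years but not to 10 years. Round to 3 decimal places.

This is the probability of reaching 8 but not 10, conditional on being alive at 6: (l(8) − l(10)) / l(6).
= (2,751 − 2,567) / 3,762 = 184 / 3,762 = 0.048910.

0.049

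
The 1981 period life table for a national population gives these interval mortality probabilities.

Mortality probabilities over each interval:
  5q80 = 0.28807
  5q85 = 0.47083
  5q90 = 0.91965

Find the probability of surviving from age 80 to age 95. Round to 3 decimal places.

15p80 = (1 − 0.28807) × (1 − 0.47083) × (1 − 0.91965).
= 0.71193 × 0.52917 × 0.08035 = 0.030270.

0.030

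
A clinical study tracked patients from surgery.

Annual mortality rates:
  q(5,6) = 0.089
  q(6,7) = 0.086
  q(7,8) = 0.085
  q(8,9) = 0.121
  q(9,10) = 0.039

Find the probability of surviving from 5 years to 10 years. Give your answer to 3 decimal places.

Survival from 5 to 10 is the product of surviving each interval: (1 − 0.089) × (1 − 0.086) × (1 − 0.085) × (1 − 0.121) × (1 − 0.039).
= 0.911 × 0.914 × 0.915 × 0.879 × 0.961 = 0.643573.

0.644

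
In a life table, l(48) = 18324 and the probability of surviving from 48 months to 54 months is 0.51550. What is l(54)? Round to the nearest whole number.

l(54) = l(48) × p = 18324 × 0.51550 = 9446.

9446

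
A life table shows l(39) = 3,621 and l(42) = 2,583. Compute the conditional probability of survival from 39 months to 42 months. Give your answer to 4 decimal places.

The conditional survival probability is l(42)/l(39) = 2,583/3,621 = 0.713339.

0.7133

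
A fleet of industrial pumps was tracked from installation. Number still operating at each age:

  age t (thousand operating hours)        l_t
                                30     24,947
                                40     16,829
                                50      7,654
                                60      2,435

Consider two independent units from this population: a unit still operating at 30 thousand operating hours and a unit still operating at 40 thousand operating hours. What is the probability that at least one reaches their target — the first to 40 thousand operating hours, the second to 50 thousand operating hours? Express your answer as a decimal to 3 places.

0.823

p₁ = l_40/l_30 = 16,829/24,947 = 0.674590; p₂ = l_50/l_40 = 7,654/16,829 = 0.454810.
P(at least one) = 1 − (1−p₁)(1−p₂) = 1 − 0.325410 × 0.545190 = 0.822590.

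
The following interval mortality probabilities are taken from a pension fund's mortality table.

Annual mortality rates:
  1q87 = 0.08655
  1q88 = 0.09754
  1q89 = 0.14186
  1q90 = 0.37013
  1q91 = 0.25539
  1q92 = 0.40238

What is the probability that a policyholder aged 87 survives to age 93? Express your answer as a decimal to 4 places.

0.1983

Chaining the interval survival probabilities: (1 − 0.08655) × (1 − 0.09754) × (1 − 0.14186) × (1 − 0.37013) × (1 − 0.25539) × (1 − 0.40238).
= 0.91345 × 0.90246 × 0.85814 × 0.62987 × 0.74461 × 0.59762 = 0.198279.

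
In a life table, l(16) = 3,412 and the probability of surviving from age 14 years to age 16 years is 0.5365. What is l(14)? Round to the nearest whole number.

l(14) = l(16) / p = 3,412 / 0.5365 = 6360.

6360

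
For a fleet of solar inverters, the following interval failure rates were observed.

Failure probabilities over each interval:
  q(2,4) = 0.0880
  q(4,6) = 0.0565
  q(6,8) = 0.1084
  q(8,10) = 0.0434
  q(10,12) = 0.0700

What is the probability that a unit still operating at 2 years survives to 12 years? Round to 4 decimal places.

Chaining the interval survival probabilities: (1 − 0.0880) × (1 − 0.0565) × (1 − 0.1084) × (1 − 0.0434) × (1 − 0.0700).
= 0.9120 × 0.9435 × 0.8916 × 0.9566 × 0.9300 = 0.682527.

0.6825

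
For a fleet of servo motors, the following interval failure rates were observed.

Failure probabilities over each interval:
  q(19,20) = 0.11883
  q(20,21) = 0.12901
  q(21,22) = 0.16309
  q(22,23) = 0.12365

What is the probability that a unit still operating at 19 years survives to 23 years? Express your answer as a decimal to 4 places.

The overall survival probability is (1 − 0.11883) × (1 − 0.12901) × (1 − 0.16309) × (1 − 0.12365).
= 0.88117 × 0.87099 × 0.83691 × 0.87635 = 0.562897.

0.5629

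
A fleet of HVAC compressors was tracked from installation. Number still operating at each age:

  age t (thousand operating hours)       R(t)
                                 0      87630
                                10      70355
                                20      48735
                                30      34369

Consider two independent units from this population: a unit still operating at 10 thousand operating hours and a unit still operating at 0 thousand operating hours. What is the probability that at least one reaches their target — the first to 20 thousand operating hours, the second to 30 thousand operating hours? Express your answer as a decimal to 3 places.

0.813

p₁ = R(20)/R(10) = 48735/70355 = 0.692701; p₂ = R(30)/R(0) = 34369/87630 = 0.392206.
P(at least one) = 1 − (1−p₁)(1−p₂) = 1 − 0.307299 × 0.607794 = 0.813226.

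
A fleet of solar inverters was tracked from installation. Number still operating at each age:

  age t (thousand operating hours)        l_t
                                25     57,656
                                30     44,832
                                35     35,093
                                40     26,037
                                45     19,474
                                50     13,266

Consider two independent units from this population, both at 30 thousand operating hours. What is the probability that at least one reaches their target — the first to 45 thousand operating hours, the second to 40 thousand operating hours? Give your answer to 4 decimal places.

p₁ = l_45/l_30 = 19,474/44,832 = 0.434377; p₂ = l_40/l_30 = 26,037/44,832 = 0.580768.
P(at least one) = 1 − (1−p₁)(1−p₂) = 1 − 0.565623 × 0.419232 = 0.762873.

0.7629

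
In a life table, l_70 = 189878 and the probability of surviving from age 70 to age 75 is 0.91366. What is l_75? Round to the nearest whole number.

173484

l_75 = l_70 × p = 189878 × 0.91366 = 173484.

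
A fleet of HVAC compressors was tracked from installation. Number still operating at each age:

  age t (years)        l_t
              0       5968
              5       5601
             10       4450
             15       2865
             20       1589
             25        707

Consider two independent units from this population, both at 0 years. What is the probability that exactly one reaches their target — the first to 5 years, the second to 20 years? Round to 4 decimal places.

p₁ = l_5/l_0 = 5601/5968 = 0.938505; p₂ = l_20/l_0 = 1589/5968 = 0.266253.
P(exactly one) = p₁(1−p₂) + (1−p₁)p₂ = 0.688625 + 0.016373 = 0.704998.

0.7050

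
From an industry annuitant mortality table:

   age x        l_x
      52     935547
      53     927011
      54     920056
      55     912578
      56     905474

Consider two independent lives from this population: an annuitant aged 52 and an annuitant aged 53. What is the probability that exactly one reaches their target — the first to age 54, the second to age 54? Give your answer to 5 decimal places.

p₁ = l_54/l_52 = 920056/935547 = 0.983442; p₂ = l_54/l_53 = 920056/927011 = 0.992497.
P(exactly one) = p₁(1−p₂) + (1−p₁)p₂ = 0.007379 + 0.016434 = 0.023813.

0.02381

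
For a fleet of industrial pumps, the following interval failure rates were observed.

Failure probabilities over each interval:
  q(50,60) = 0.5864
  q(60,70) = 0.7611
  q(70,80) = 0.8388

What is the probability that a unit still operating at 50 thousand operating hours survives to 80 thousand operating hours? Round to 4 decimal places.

The overall survival probability is (1 − 0.5864) × (1 − 0.7611) × (1 − 0.8388).
= 0.4136 × 0.2389 × 0.1612 = 0.015928.

0.0159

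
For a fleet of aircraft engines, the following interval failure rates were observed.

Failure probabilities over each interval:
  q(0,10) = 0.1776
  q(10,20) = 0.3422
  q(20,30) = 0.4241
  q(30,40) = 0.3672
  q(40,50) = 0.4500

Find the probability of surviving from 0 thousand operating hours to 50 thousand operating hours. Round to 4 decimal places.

0.1084

The overall survival probability is (1 − 0.1776) × (1 − 0.3422) × (1 − 0.4241) × (1 − 0.3672) × (1 − 0.4500).
= 0.8224 × 0.6578 × 0.5759 × 0.6328 × 0.5500 = 0.108431.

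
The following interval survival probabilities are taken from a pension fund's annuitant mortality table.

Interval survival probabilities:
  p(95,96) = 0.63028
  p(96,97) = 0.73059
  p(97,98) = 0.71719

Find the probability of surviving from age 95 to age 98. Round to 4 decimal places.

The overall survival probability is 0.63028 × 0.73059 × 0.71719.
= 0.330249.

0.3302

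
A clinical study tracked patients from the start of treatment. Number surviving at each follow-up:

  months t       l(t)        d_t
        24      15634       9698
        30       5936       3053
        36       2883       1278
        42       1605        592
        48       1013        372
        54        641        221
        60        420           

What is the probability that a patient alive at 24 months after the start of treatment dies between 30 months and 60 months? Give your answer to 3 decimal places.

0.353

This is the probability of reaching 30 but not 60, conditional on being alive at 24: (l(30) − l(60)) / l(24).
= (5936 − 420) / 15634 = 5516 / 15634 = 0.352821.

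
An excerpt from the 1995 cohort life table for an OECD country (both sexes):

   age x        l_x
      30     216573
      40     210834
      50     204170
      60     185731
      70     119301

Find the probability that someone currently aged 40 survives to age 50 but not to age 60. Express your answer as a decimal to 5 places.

We want 10|10q40 = (l_50 − l_60)/l_40.
This is the probability of reaching 50 but not 60, conditional on being alive at 40: (l_50 − l_60) / l_40.
= (204170 − 185731) / 210834 = 18439 / 210834 = 0.087457.

0.08746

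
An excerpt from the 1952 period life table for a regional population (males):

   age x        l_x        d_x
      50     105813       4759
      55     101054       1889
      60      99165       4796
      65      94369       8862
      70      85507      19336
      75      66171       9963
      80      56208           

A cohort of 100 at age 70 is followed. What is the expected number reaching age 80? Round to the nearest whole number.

The relevant probability is 56208/85507 = 0.657350.
Expected number = 100 × 0.657350 = 66.

66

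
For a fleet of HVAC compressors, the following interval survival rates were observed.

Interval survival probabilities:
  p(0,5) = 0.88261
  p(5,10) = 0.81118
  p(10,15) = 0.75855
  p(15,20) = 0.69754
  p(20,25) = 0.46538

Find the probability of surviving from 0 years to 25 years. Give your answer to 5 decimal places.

Survival from 0 to 25 is the product of surviving each interval: 0.88261 × 0.81118 × 0.75855 × 0.69754 × 0.46538.
= 0.176298.

0.17630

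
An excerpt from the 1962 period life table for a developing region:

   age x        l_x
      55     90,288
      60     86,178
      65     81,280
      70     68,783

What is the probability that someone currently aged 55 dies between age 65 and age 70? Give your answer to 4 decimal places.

We want 10|5q55 = (l_65 − l_70)/l_55.
This is the probability of reaching 65 but not 70, conditional on being alive at 55: (l_65 − l_70) / l_55.
= (81,280 − 68,783) / 90,288 = 12,497 / 90,288 = 0.138413.

0.1384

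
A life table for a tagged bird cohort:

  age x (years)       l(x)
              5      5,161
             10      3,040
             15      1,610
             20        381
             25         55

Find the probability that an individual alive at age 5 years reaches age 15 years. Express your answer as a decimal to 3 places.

0.312

The conditional survival probability is l(15)/l(5) = 1,610/5,161 = 0.311955.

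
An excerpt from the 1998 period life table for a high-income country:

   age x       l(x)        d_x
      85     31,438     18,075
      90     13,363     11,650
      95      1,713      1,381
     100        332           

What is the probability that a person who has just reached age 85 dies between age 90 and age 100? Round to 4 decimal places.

This is the probability of reaching 90 but not 100, conditional on being alive at 85: (l(90) − l(100)) / l(85).
= (13,363 − 332) / 31,438 = 13,031 / 31,438 = 0.414498.

0.4145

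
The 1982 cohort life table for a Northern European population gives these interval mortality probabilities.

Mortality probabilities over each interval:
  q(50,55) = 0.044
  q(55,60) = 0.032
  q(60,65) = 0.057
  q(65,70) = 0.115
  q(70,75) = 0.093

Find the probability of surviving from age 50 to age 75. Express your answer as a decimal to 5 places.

0.70048

P(survive 50→75) = (1 − 0.044) × (1 − 0.032) × (1 − 0.057) × (1 − 0.115) × (1 − 0.093).
= 0.956 × 0.968 × 0.943 × 0.885 × 0.907 = 0.700480.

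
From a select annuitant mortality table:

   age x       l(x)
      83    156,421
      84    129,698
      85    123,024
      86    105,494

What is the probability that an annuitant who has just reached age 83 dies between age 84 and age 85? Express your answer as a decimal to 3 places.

0.043

This is the probability of reaching 84 but not 85, conditional on being alive at 83: (l(84) − l(85)) / l(83).
= (129,698 − 123,024) / 156,421 = 6,674 / 156,421 = 0.042667.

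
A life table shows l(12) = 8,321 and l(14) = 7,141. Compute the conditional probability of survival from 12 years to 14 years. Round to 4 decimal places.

0.8582

The conditional survival probability is l(14)/l(12) = 7,141/8,321 = 0.858190.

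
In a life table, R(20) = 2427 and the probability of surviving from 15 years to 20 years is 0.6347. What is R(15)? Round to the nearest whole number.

3824

R(15) = R(20) / p = 2427 / 0.6347 = 3824.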